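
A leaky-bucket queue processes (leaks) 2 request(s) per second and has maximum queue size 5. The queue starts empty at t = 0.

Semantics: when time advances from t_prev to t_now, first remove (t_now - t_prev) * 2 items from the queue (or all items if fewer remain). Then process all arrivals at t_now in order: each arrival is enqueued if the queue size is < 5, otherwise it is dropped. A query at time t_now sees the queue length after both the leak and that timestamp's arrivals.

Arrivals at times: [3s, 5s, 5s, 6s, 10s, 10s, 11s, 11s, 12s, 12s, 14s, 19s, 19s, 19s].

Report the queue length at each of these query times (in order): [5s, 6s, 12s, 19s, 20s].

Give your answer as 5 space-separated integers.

Queue lengths at query times:
  query t=5s: backlog = 2
  query t=6s: backlog = 1
  query t=12s: backlog = 2
  query t=19s: backlog = 3
  query t=20s: backlog = 1

Answer: 2 1 2 3 1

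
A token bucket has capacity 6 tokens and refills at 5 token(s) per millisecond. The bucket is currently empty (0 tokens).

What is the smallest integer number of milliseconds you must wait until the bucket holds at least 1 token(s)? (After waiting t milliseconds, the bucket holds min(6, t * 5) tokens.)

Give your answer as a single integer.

Need t * 5 >= 1, so t >= 1/5.
Smallest integer t = ceil(1/5) = 1.

Answer: 1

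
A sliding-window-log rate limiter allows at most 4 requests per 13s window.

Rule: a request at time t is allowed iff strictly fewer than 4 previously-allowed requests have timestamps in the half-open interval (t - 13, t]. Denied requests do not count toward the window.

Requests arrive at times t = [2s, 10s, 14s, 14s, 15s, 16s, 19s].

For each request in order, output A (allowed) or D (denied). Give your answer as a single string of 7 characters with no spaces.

Answer: AAAAADD

Derivation:
Tracking allowed requests in the window:
  req#1 t=2s: ALLOW
  req#2 t=10s: ALLOW
  req#3 t=14s: ALLOW
  req#4 t=14s: ALLOW
  req#5 t=15s: ALLOW
  req#6 t=16s: DENY
  req#7 t=19s: DENY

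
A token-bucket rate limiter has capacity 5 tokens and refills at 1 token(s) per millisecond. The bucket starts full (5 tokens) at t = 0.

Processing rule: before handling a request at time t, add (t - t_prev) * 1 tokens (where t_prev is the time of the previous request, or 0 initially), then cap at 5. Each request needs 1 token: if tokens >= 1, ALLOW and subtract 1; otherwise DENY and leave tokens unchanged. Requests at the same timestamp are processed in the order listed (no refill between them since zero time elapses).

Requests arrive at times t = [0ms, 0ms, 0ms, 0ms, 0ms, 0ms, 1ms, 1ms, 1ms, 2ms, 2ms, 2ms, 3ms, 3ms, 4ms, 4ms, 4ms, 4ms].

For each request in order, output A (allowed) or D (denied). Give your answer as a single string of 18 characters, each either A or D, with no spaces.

Simulating step by step:
  req#1 t=0ms: ALLOW
  req#2 t=0ms: ALLOW
  req#3 t=0ms: ALLOW
  req#4 t=0ms: ALLOW
  req#5 t=0ms: ALLOW
  req#6 t=0ms: DENY
  req#7 t=1ms: ALLOW
  req#8 t=1ms: DENY
  req#9 t=1ms: DENY
  req#10 t=2ms: ALLOW
  req#11 t=2ms: DENY
  req#12 t=2ms: DENY
  req#13 t=3ms: ALLOW
  req#14 t=3ms: DENY
  req#15 t=4ms: ALLOW
  req#16 t=4ms: DENY
  req#17 t=4ms: DENY
  req#18 t=4ms: DENY

Answer: AAAAADADDADDADADDD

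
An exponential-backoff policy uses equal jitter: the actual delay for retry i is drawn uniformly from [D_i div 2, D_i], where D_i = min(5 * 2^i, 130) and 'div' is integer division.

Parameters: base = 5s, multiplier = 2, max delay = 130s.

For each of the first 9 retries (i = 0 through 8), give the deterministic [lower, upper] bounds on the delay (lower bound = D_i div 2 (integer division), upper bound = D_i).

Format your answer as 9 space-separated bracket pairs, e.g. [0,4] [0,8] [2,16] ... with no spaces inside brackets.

Computing bounds per retry:
  i=0: D_i=min(5*2^0,130)=5, bounds=[2,5]
  i=1: D_i=min(5*2^1,130)=10, bounds=[5,10]
  i=2: D_i=min(5*2^2,130)=20, bounds=[10,20]
  i=3: D_i=min(5*2^3,130)=40, bounds=[20,40]
  i=4: D_i=min(5*2^4,130)=80, bounds=[40,80]
  i=5: D_i=min(5*2^5,130)=130, bounds=[65,130]
  i=6: D_i=min(5*2^6,130)=130, bounds=[65,130]
  i=7: D_i=min(5*2^7,130)=130, bounds=[65,130]
  i=8: D_i=min(5*2^8,130)=130, bounds=[65,130]

Answer: [2,5] [5,10] [10,20] [20,40] [40,80] [65,130] [65,130] [65,130] [65,130]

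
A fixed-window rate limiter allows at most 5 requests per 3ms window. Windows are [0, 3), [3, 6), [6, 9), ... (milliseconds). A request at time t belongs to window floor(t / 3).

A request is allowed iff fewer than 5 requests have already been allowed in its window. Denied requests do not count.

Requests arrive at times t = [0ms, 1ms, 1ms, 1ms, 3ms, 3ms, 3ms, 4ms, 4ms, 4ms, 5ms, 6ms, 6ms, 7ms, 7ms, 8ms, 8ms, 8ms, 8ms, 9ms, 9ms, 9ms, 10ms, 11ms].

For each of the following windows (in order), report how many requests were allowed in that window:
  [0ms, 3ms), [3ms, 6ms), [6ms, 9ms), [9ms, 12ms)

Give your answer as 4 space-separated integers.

Answer: 4 5 5 5

Derivation:
Processing requests:
  req#1 t=0ms (window 0): ALLOW
  req#2 t=1ms (window 0): ALLOW
  req#3 t=1ms (window 0): ALLOW
  req#4 t=1ms (window 0): ALLOW
  req#5 t=3ms (window 1): ALLOW
  req#6 t=3ms (window 1): ALLOW
  req#7 t=3ms (window 1): ALLOW
  req#8 t=4ms (window 1): ALLOW
  req#9 t=4ms (window 1): ALLOW
  req#10 t=4ms (window 1): DENY
  req#11 t=5ms (window 1): DENY
  req#12 t=6ms (window 2): ALLOW
  req#13 t=6ms (window 2): ALLOW
  req#14 t=7ms (window 2): ALLOW
  req#15 t=7ms (window 2): ALLOW
  req#16 t=8ms (window 2): ALLOW
  req#17 t=8ms (window 2): DENY
  req#18 t=8ms (window 2): DENY
  req#19 t=8ms (window 2): DENY
  req#20 t=9ms (window 3): ALLOW
  req#21 t=9ms (window 3): ALLOW
  req#22 t=9ms (window 3): ALLOW
  req#23 t=10ms (window 3): ALLOW
  req#24 t=11ms (window 3): ALLOW

Allowed counts by window: 4 5 5 5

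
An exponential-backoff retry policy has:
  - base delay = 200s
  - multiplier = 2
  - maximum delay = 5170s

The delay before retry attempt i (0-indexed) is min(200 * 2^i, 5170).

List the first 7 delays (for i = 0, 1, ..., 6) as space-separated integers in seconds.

Computing each delay:
  i=0: min(200*2^0, 5170) = 200
  i=1: min(200*2^1, 5170) = 400
  i=2: min(200*2^2, 5170) = 800
  i=3: min(200*2^3, 5170) = 1600
  i=4: min(200*2^4, 5170) = 3200
  i=5: min(200*2^5, 5170) = 5170
  i=6: min(200*2^6, 5170) = 5170

Answer: 200 400 800 1600 3200 5170 5170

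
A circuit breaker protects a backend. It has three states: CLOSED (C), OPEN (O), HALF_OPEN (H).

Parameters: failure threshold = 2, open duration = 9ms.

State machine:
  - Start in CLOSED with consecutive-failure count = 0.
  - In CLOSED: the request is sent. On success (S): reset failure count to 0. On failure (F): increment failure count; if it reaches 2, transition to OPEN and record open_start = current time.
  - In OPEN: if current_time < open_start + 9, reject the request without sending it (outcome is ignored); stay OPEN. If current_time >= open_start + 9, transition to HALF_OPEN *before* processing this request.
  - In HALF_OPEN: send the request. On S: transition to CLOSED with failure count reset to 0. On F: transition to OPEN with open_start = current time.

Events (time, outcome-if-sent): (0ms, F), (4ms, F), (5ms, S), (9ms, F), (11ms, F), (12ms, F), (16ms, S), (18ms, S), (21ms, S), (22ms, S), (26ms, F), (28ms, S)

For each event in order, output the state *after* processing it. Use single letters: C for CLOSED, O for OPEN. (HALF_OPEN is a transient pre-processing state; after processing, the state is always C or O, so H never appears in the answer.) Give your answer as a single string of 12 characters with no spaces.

Answer: COOOOOCCCCCC

Derivation:
State after each event:
  event#1 t=0ms outcome=F: state=CLOSED
  event#2 t=4ms outcome=F: state=OPEN
  event#3 t=5ms outcome=S: state=OPEN
  event#4 t=9ms outcome=F: state=OPEN
  event#5 t=11ms outcome=F: state=OPEN
  event#6 t=12ms outcome=F: state=OPEN
  event#7 t=16ms outcome=S: state=CLOSED
  event#8 t=18ms outcome=S: state=CLOSED
  event#9 t=21ms outcome=S: state=CLOSED
  event#10 t=22ms outcome=S: state=CLOSED
  event#11 t=26ms outcome=F: state=CLOSED
  event#12 t=28ms outcome=S: state=CLOSED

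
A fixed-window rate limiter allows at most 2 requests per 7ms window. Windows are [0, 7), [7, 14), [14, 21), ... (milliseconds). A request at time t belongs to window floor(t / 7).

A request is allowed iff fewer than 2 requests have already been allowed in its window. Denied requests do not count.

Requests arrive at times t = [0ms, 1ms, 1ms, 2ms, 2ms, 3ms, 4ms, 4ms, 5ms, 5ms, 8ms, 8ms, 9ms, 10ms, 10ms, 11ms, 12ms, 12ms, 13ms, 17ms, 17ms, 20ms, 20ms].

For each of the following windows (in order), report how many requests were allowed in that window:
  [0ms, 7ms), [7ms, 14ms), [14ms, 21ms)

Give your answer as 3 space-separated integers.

Processing requests:
  req#1 t=0ms (window 0): ALLOW
  req#2 t=1ms (window 0): ALLOW
  req#3 t=1ms (window 0): DENY
  req#4 t=2ms (window 0): DENY
  req#5 t=2ms (window 0): DENY
  req#6 t=3ms (window 0): DENY
  req#7 t=4ms (window 0): DENY
  req#8 t=4ms (window 0): DENY
  req#9 t=5ms (window 0): DENY
  req#10 t=5ms (window 0): DENY
  req#11 t=8ms (window 1): ALLOW
  req#12 t=8ms (window 1): ALLOW
  req#13 t=9ms (window 1): DENY
  req#14 t=10ms (window 1): DENY
  req#15 t=10ms (window 1): DENY
  req#16 t=11ms (window 1): DENY
  req#17 t=12ms (window 1): DENY
  req#18 t=12ms (window 1): DENY
  req#19 t=13ms (window 1): DENY
  req#20 t=17ms (window 2): ALLOW
  req#21 t=17ms (window 2): ALLOW
  req#22 t=20ms (window 2): DENY
  req#23 t=20ms (window 2): DENY

Allowed counts by window: 2 2 2

Answer: 2 2 2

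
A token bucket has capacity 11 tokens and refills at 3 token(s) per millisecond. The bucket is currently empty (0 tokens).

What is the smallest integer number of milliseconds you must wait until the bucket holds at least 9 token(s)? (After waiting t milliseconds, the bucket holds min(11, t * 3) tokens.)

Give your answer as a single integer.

Need t * 3 >= 9, so t >= 9/3.
Smallest integer t = ceil(9/3) = 3.

Answer: 3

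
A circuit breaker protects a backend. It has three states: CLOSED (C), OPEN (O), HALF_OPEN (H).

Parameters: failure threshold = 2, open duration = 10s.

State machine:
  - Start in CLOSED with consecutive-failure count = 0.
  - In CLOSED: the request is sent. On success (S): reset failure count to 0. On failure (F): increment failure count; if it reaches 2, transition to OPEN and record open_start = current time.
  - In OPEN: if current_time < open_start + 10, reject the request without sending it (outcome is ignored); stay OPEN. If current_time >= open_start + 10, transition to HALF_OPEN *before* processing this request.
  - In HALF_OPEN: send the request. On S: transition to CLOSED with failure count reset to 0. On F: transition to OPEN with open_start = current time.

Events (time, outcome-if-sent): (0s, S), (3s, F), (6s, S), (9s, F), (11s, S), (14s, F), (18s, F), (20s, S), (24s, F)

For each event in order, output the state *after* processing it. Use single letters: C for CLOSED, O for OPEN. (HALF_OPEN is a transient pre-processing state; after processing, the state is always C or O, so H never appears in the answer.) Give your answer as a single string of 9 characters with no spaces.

State after each event:
  event#1 t=0s outcome=S: state=CLOSED
  event#2 t=3s outcome=F: state=CLOSED
  event#3 t=6s outcome=S: state=CLOSED
  event#4 t=9s outcome=F: state=CLOSED
  event#5 t=11s outcome=S: state=CLOSED
  event#6 t=14s outcome=F: state=CLOSED
  event#7 t=18s outcome=F: state=OPEN
  event#8 t=20s outcome=S: state=OPEN
  event#9 t=24s outcome=F: state=OPEN

Answer: CCCCCCOOO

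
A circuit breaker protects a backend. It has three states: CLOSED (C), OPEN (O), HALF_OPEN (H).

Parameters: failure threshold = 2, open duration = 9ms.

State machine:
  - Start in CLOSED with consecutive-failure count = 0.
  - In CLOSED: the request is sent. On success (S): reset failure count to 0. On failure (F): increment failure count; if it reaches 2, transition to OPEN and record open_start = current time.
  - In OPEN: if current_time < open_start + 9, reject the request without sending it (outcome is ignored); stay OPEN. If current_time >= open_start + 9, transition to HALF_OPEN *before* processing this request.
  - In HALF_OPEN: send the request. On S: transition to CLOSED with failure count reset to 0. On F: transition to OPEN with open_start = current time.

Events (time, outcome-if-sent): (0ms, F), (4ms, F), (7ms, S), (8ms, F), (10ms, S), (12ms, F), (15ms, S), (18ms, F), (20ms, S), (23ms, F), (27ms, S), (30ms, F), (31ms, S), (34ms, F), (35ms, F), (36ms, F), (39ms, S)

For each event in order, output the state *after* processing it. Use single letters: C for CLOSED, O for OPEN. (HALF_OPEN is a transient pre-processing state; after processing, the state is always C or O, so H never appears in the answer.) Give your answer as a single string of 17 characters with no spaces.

Answer: COOOOOCCCCCCCCOOO

Derivation:
State after each event:
  event#1 t=0ms outcome=F: state=CLOSED
  event#2 t=4ms outcome=F: state=OPEN
  event#3 t=7ms outcome=S: state=OPEN
  event#4 t=8ms outcome=F: state=OPEN
  event#5 t=10ms outcome=S: state=OPEN
  event#6 t=12ms outcome=F: state=OPEN
  event#7 t=15ms outcome=S: state=CLOSED
  event#8 t=18ms outcome=F: state=CLOSED
  event#9 t=20ms outcome=S: state=CLOSED
  event#10 t=23ms outcome=F: state=CLOSED
  event#11 t=27ms outcome=S: state=CLOSED
  event#12 t=30ms outcome=F: state=CLOSED
  event#13 t=31ms outcome=S: state=CLOSED
  event#14 t=34ms outcome=F: state=CLOSED
  event#15 t=35ms outcome=F: state=OPEN
  event#16 t=36ms outcome=F: state=OPEN
  event#17 t=39ms outcome=S: state=OPEN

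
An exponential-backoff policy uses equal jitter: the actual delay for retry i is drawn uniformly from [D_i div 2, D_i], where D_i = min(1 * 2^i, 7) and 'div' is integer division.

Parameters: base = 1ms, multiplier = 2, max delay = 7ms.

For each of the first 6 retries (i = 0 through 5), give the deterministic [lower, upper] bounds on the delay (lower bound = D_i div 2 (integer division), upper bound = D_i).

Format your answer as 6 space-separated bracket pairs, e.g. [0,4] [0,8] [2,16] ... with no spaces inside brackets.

Computing bounds per retry:
  i=0: D_i=min(1*2^0,7)=1, bounds=[0,1]
  i=1: D_i=min(1*2^1,7)=2, bounds=[1,2]
  i=2: D_i=min(1*2^2,7)=4, bounds=[2,4]
  i=3: D_i=min(1*2^3,7)=7, bounds=[3,7]
  i=4: D_i=min(1*2^4,7)=7, bounds=[3,7]
  i=5: D_i=min(1*2^5,7)=7, bounds=[3,7]

Answer: [0,1] [1,2] [2,4] [3,7] [3,7] [3,7]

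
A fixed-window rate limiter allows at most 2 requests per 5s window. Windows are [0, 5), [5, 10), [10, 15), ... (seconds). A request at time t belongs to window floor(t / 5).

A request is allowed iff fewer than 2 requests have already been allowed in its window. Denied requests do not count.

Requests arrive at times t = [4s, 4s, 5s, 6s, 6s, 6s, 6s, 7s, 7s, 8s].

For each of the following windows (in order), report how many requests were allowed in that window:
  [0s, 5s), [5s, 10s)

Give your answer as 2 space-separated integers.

Answer: 2 2

Derivation:
Processing requests:
  req#1 t=4s (window 0): ALLOW
  req#2 t=4s (window 0): ALLOW
  req#3 t=5s (window 1): ALLOW
  req#4 t=6s (window 1): ALLOW
  req#5 t=6s (window 1): DENY
  req#6 t=6s (window 1): DENY
  req#7 t=6s (window 1): DENY
  req#8 t=7s (window 1): DENY
  req#9 t=7s (window 1): DENY
  req#10 t=8s (window 1): DENY

Allowed counts by window: 2 2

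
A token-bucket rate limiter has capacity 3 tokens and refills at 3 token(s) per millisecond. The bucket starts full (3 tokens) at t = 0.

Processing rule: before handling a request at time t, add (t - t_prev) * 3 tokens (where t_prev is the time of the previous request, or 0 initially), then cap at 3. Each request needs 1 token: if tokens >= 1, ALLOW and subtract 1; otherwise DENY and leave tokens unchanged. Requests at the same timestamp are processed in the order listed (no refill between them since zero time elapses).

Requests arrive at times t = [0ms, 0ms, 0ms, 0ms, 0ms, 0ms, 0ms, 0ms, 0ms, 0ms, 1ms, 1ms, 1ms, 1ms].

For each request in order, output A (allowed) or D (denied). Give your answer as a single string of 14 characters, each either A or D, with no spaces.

Answer: AAADDDDDDDAAAD

Derivation:
Simulating step by step:
  req#1 t=0ms: ALLOW
  req#2 t=0ms: ALLOW
  req#3 t=0ms: ALLOW
  req#4 t=0ms: DENY
  req#5 t=0ms: DENY
  req#6 t=0ms: DENY
  req#7 t=0ms: DENY
  req#8 t=0ms: DENY
  req#9 t=0ms: DENY
  req#10 t=0ms: DENY
  req#11 t=1ms: ALLOW
  req#12 t=1ms: ALLOW
  req#13 t=1ms: ALLOW
  req#14 t=1ms: DENY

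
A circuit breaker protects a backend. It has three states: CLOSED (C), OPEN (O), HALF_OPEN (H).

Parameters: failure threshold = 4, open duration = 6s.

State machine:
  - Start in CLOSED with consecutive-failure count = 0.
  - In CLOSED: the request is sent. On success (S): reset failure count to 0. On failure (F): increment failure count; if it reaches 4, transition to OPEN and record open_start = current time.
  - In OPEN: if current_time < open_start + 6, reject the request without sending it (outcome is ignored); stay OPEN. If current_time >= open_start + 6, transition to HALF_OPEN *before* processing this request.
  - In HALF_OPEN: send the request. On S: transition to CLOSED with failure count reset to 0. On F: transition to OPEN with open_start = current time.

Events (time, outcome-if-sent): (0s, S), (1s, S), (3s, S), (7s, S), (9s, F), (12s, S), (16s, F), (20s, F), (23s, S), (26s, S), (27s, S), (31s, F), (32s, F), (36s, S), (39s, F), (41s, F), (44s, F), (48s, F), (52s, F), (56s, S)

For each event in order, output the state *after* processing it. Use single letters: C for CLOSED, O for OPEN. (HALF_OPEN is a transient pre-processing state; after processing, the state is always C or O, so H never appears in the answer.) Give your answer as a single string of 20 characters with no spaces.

State after each event:
  event#1 t=0s outcome=S: state=CLOSED
  event#2 t=1s outcome=S: state=CLOSED
  event#3 t=3s outcome=S: state=CLOSED
  event#4 t=7s outcome=S: state=CLOSED
  event#5 t=9s outcome=F: state=CLOSED
  event#6 t=12s outcome=S: state=CLOSED
  event#7 t=16s outcome=F: state=CLOSED
  event#8 t=20s outcome=F: state=CLOSED
  event#9 t=23s outcome=S: state=CLOSED
  event#10 t=26s outcome=S: state=CLOSED
  event#11 t=27s outcome=S: state=CLOSED
  event#12 t=31s outcome=F: state=CLOSED
  event#13 t=32s outcome=F: state=CLOSED
  event#14 t=36s outcome=S: state=CLOSED
  event#15 t=39s outcome=F: state=CLOSED
  event#16 t=41s outcome=F: state=CLOSED
  event#17 t=44s outcome=F: state=CLOSED
  event#18 t=48s outcome=F: state=OPEN
  event#19 t=52s outcome=F: state=OPEN
  event#20 t=56s outcome=S: state=CLOSED

Answer: CCCCCCCCCCCCCCCCCOOC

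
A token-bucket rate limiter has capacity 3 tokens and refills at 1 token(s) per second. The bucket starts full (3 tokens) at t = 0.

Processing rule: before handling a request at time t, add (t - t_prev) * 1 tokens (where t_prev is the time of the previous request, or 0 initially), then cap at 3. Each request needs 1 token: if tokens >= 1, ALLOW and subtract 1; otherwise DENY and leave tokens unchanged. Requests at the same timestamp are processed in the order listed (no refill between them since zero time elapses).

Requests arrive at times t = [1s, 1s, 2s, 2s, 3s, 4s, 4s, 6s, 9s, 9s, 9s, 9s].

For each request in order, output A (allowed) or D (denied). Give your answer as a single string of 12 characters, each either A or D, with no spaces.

Answer: AAAAAADAAAAD

Derivation:
Simulating step by step:
  req#1 t=1s: ALLOW
  req#2 t=1s: ALLOW
  req#3 t=2s: ALLOW
  req#4 t=2s: ALLOW
  req#5 t=3s: ALLOW
  req#6 t=4s: ALLOW
  req#7 t=4s: DENY
  req#8 t=6s: ALLOW
  req#9 t=9s: ALLOW
  req#10 t=9s: ALLOW
  req#11 t=9s: ALLOW
  req#12 t=9s: DENY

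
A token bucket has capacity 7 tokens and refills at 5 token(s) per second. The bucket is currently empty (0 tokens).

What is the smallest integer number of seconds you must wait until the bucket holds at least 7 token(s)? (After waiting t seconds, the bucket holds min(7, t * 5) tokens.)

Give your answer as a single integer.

Answer: 2

Derivation:
Need t * 5 >= 7, so t >= 7/5.
Smallest integer t = ceil(7/5) = 2.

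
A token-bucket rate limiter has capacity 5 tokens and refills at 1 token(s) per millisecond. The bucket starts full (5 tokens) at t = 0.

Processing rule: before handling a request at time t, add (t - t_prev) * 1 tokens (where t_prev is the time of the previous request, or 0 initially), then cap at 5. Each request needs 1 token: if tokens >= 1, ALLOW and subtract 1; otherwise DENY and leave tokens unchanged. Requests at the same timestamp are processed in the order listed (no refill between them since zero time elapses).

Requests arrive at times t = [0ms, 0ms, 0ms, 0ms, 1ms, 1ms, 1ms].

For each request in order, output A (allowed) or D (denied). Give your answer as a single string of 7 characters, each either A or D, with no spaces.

Answer: AAAAAAD

Derivation:
Simulating step by step:
  req#1 t=0ms: ALLOW
  req#2 t=0ms: ALLOW
  req#3 t=0ms: ALLOW
  req#4 t=0ms: ALLOW
  req#5 t=1ms: ALLOW
  req#6 t=1ms: ALLOW
  req#7 t=1ms: DENY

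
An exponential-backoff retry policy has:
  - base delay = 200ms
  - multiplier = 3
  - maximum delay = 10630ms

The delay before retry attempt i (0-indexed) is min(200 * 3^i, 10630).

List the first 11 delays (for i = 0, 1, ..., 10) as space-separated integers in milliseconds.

Answer: 200 600 1800 5400 10630 10630 10630 10630 10630 10630 10630

Derivation:
Computing each delay:
  i=0: min(200*3^0, 10630) = 200
  i=1: min(200*3^1, 10630) = 600
  i=2: min(200*3^2, 10630) = 1800
  i=3: min(200*3^3, 10630) = 5400
  i=4: min(200*3^4, 10630) = 10630
  i=5: min(200*3^5, 10630) = 10630
  i=6: min(200*3^6, 10630) = 10630
  i=7: min(200*3^7, 10630) = 10630
  i=8: min(200*3^8, 10630) = 10630
  i=9: min(200*3^9, 10630) = 10630
  i=10: min(200*3^10, 10630) = 10630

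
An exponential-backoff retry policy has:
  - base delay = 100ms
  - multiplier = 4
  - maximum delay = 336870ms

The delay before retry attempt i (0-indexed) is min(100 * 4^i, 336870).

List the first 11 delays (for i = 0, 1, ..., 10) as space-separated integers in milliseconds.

Computing each delay:
  i=0: min(100*4^0, 336870) = 100
  i=1: min(100*4^1, 336870) = 400
  i=2: min(100*4^2, 336870) = 1600
  i=3: min(100*4^3, 336870) = 6400
  i=4: min(100*4^4, 336870) = 25600
  i=5: min(100*4^5, 336870) = 102400
  i=6: min(100*4^6, 336870) = 336870
  i=7: min(100*4^7, 336870) = 336870
  i=8: min(100*4^8, 336870) = 336870
  i=9: min(100*4^9, 336870) = 336870
  i=10: min(100*4^10, 336870) = 336870

Answer: 100 400 1600 6400 25600 102400 336870 336870 336870 336870 336870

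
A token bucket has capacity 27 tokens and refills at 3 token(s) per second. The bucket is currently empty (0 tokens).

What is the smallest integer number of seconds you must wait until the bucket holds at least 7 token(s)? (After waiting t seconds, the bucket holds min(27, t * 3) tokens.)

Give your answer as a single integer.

Need t * 3 >= 7, so t >= 7/3.
Smallest integer t = ceil(7/3) = 3.

Answer: 3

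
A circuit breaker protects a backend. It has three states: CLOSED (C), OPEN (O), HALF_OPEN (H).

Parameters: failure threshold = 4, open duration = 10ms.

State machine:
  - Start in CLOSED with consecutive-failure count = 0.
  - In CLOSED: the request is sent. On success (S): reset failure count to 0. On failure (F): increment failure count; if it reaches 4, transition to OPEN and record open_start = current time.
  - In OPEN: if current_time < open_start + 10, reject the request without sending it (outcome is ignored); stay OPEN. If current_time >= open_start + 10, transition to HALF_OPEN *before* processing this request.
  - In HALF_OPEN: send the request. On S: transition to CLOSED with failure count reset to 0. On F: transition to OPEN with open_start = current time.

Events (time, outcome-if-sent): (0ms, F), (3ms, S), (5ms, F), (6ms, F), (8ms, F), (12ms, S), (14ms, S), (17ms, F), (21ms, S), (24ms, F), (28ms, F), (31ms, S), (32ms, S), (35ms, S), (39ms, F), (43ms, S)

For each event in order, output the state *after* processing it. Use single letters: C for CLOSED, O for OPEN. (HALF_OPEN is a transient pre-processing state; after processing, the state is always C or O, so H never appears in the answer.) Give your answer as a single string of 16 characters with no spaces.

Answer: CCCCCCCCCCCCCCCC

Derivation:
State after each event:
  event#1 t=0ms outcome=F: state=CLOSED
  event#2 t=3ms outcome=S: state=CLOSED
  event#3 t=5ms outcome=F: state=CLOSED
  event#4 t=6ms outcome=F: state=CLOSED
  event#5 t=8ms outcome=F: state=CLOSED
  event#6 t=12ms outcome=S: state=CLOSED
  event#7 t=14ms outcome=S: state=CLOSED
  event#8 t=17ms outcome=F: state=CLOSED
  event#9 t=21ms outcome=S: state=CLOSED
  event#10 t=24ms outcome=F: state=CLOSED
  event#11 t=28ms outcome=F: state=CLOSED
  event#12 t=31ms outcome=S: state=CLOSED
  event#13 t=32ms outcome=S: state=CLOSED
  event#14 t=35ms outcome=S: state=CLOSED
  event#15 t=39ms outcome=F: state=CLOSED
  event#16 t=43ms outcome=S: state=CLOSED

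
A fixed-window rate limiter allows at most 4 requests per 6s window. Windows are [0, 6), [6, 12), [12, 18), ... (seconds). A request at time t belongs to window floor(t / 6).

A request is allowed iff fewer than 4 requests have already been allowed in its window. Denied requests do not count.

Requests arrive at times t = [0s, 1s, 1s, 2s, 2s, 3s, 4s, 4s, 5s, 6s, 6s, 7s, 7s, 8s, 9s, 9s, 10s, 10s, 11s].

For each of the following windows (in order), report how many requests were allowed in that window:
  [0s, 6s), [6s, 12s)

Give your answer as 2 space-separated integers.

Answer: 4 4

Derivation:
Processing requests:
  req#1 t=0s (window 0): ALLOW
  req#2 t=1s (window 0): ALLOW
  req#3 t=1s (window 0): ALLOW
  req#4 t=2s (window 0): ALLOW
  req#5 t=2s (window 0): DENY
  req#6 t=3s (window 0): DENY
  req#7 t=4s (window 0): DENY
  req#8 t=4s (window 0): DENY
  req#9 t=5s (window 0): DENY
  req#10 t=6s (window 1): ALLOW
  req#11 t=6s (window 1): ALLOW
  req#12 t=7s (window 1): ALLOW
  req#13 t=7s (window 1): ALLOW
  req#14 t=8s (window 1): DENY
  req#15 t=9s (window 1): DENY
  req#16 t=9s (window 1): DENY
  req#17 t=10s (window 1): DENY
  req#18 t=10s (window 1): DENY
  req#19 t=11s (window 1): DENY

Allowed counts by window: 4 4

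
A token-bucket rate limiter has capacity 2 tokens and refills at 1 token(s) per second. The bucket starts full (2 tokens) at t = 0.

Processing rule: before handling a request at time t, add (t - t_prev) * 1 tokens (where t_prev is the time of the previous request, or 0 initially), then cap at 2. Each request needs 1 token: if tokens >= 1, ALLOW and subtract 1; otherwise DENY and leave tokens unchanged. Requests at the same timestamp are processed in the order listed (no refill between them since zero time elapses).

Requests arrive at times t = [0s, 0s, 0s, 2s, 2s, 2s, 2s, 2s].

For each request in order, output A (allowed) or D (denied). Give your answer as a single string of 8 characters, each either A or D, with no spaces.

Simulating step by step:
  req#1 t=0s: ALLOW
  req#2 t=0s: ALLOW
  req#3 t=0s: DENY
  req#4 t=2s: ALLOW
  req#5 t=2s: ALLOW
  req#6 t=2s: DENY
  req#7 t=2s: DENY
  req#8 t=2s: DENY

Answer: AADAADDD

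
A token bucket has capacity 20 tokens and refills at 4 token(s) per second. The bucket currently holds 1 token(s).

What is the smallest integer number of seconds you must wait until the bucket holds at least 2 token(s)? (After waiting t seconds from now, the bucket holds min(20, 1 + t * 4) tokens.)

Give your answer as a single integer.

Need 1 + t * 4 >= 2, so t >= 1/4.
Smallest integer t = ceil(1/4) = 1.

Answer: 1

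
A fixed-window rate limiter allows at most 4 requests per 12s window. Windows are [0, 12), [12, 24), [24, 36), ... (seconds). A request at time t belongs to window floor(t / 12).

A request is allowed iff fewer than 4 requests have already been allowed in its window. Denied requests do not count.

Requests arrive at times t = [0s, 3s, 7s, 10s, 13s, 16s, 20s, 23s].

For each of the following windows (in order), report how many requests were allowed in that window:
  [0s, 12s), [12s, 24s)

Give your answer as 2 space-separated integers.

Processing requests:
  req#1 t=0s (window 0): ALLOW
  req#2 t=3s (window 0): ALLOW
  req#3 t=7s (window 0): ALLOW
  req#4 t=10s (window 0): ALLOW
  req#5 t=13s (window 1): ALLOW
  req#6 t=16s (window 1): ALLOW
  req#7 t=20s (window 1): ALLOW
  req#8 t=23s (window 1): ALLOW

Allowed counts by window: 4 4

Answer: 4 4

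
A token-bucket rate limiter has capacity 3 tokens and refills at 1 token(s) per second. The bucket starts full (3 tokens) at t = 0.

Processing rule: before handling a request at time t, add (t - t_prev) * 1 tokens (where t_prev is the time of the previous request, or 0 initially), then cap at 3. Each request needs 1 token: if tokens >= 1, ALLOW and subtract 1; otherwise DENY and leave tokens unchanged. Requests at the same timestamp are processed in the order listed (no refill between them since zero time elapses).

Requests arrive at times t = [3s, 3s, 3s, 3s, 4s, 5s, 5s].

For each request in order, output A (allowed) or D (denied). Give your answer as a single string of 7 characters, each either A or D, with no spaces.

Simulating step by step:
  req#1 t=3s: ALLOW
  req#2 t=3s: ALLOW
  req#3 t=3s: ALLOW
  req#4 t=3s: DENY
  req#5 t=4s: ALLOW
  req#6 t=5s: ALLOW
  req#7 t=5s: DENY

Answer: AAADAAD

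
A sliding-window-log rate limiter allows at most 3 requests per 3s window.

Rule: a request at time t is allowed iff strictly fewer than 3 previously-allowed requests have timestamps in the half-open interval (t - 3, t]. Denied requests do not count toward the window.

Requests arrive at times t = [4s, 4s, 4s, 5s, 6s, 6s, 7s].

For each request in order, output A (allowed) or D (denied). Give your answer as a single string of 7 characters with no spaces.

Answer: AAADDDA

Derivation:
Tracking allowed requests in the window:
  req#1 t=4s: ALLOW
  req#2 t=4s: ALLOW
  req#3 t=4s: ALLOW
  req#4 t=5s: DENY
  req#5 t=6s: DENY
  req#6 t=6s: DENY
  req#7 t=7s: ALLOW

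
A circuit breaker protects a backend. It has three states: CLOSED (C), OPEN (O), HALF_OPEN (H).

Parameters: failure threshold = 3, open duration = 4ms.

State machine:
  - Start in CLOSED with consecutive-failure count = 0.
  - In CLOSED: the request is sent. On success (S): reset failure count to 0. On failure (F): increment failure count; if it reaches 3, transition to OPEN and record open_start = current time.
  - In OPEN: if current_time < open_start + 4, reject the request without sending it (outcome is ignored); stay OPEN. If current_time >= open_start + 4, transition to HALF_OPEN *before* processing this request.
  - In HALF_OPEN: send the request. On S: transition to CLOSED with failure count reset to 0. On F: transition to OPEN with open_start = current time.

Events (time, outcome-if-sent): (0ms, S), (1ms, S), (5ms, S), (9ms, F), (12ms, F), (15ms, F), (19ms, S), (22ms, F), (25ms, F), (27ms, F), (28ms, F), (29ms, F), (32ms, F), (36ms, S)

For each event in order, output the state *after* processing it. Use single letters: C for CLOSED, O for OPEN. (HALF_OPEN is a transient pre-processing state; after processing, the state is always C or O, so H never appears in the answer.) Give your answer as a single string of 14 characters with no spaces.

State after each event:
  event#1 t=0ms outcome=S: state=CLOSED
  event#2 t=1ms outcome=S: state=CLOSED
  event#3 t=5ms outcome=S: state=CLOSED
  event#4 t=9ms outcome=F: state=CLOSED
  event#5 t=12ms outcome=F: state=CLOSED
  event#6 t=15ms outcome=F: state=OPEN
  event#7 t=19ms outcome=S: state=CLOSED
  event#8 t=22ms outcome=F: state=CLOSED
  event#9 t=25ms outcome=F: state=CLOSED
  event#10 t=27ms outcome=F: state=OPEN
  event#11 t=28ms outcome=F: state=OPEN
  event#12 t=29ms outcome=F: state=OPEN
  event#13 t=32ms outcome=F: state=OPEN
  event#14 t=36ms outcome=S: state=CLOSED

Answer: CCCCCOCCCOOOOC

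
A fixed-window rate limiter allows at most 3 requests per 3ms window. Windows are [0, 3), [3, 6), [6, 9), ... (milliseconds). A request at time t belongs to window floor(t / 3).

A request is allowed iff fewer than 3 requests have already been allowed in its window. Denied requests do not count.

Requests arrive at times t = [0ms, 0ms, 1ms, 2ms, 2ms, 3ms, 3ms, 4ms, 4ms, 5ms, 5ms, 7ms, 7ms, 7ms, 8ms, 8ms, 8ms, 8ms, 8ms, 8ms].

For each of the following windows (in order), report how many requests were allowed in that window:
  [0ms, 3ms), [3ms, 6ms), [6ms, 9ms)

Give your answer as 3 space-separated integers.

Answer: 3 3 3

Derivation:
Processing requests:
  req#1 t=0ms (window 0): ALLOW
  req#2 t=0ms (window 0): ALLOW
  req#3 t=1ms (window 0): ALLOW
  req#4 t=2ms (window 0): DENY
  req#5 t=2ms (window 0): DENY
  req#6 t=3ms (window 1): ALLOW
  req#7 t=3ms (window 1): ALLOW
  req#8 t=4ms (window 1): ALLOW
  req#9 t=4ms (window 1): DENY
  req#10 t=5ms (window 1): DENY
  req#11 t=5ms (window 1): DENY
  req#12 t=7ms (window 2): ALLOW
  req#13 t=7ms (window 2): ALLOW
  req#14 t=7ms (window 2): ALLOW
  req#15 t=8ms (window 2): DENY
  req#16 t=8ms (window 2): DENY
  req#17 t=8ms (window 2): DENY
  req#18 t=8ms (window 2): DENY
  req#19 t=8ms (window 2): DENY
  req#20 t=8ms (window 2): DENY

Allowed counts by window: 3 3 3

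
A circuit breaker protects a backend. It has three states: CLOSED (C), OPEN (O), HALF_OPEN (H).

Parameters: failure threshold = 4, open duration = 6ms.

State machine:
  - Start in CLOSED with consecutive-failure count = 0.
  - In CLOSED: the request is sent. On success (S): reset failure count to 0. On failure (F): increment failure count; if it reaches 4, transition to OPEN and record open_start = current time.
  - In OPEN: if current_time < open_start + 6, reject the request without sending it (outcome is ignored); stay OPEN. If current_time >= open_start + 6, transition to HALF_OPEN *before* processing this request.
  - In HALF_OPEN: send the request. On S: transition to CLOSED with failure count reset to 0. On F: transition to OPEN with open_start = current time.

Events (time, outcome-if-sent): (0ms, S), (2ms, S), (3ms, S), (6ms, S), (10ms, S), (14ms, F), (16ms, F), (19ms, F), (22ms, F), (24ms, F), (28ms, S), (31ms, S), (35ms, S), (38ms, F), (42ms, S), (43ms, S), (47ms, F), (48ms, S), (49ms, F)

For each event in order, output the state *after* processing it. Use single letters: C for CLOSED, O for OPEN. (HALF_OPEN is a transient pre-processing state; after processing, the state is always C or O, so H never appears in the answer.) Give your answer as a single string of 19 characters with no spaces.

Answer: CCCCCCCCOOCCCCCCCCC

Derivation:
State after each event:
  event#1 t=0ms outcome=S: state=CLOSED
  event#2 t=2ms outcome=S: state=CLOSED
  event#3 t=3ms outcome=S: state=CLOSED
  event#4 t=6ms outcome=S: state=CLOSED
  event#5 t=10ms outcome=S: state=CLOSED
  event#6 t=14ms outcome=F: state=CLOSED
  event#7 t=16ms outcome=F: state=CLOSED
  event#8 t=19ms outcome=F: state=CLOSED
  event#9 t=22ms outcome=F: state=OPEN
  event#10 t=24ms outcome=F: state=OPEN
  event#11 t=28ms outcome=S: state=CLOSED
  event#12 t=31ms outcome=S: state=CLOSED
  event#13 t=35ms outcome=S: state=CLOSED
  event#14 t=38ms outcome=F: state=CLOSED
  event#15 t=42ms outcome=S: state=CLOSED
  event#16 t=43ms outcome=S: state=CLOSED
  event#17 t=47ms outcome=F: state=CLOSED
  event#18 t=48ms outcome=S: state=CLOSED
  event#19 t=49ms outcome=F: state=CLOSED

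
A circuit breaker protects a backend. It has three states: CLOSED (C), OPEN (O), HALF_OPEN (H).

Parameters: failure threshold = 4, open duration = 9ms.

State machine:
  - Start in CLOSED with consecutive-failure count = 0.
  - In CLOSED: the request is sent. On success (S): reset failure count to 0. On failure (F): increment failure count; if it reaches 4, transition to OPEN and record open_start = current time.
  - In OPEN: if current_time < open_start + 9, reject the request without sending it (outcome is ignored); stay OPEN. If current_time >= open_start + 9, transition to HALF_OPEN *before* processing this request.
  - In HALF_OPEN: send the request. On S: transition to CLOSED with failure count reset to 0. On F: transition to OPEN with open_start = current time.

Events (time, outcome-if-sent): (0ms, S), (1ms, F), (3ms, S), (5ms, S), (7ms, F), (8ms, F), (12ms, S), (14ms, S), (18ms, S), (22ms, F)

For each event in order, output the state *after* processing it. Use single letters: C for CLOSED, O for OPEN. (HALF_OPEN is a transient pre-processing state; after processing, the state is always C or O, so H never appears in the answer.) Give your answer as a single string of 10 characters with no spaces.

State after each event:
  event#1 t=0ms outcome=S: state=CLOSED
  event#2 t=1ms outcome=F: state=CLOSED
  event#3 t=3ms outcome=S: state=CLOSED
  event#4 t=5ms outcome=S: state=CLOSED
  event#5 t=7ms outcome=F: state=CLOSED
  event#6 t=8ms outcome=F: state=CLOSED
  event#7 t=12ms outcome=S: state=CLOSED
  event#8 t=14ms outcome=S: state=CLOSED
  event#9 t=18ms outcome=S: state=CLOSED
  event#10 t=22ms outcome=F: state=CLOSED

Answer: CCCCCCCCCC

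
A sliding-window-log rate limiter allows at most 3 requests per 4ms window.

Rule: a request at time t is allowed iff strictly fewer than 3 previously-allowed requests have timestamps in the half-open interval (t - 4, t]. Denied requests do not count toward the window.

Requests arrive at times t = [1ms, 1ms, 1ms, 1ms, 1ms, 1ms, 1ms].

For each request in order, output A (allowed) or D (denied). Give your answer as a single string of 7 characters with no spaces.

Answer: AAADDDD

Derivation:
Tracking allowed requests in the window:
  req#1 t=1ms: ALLOW
  req#2 t=1ms: ALLOW
  req#3 t=1ms: ALLOW
  req#4 t=1ms: DENY
  req#5 t=1ms: DENY
  req#6 t=1ms: DENY
  req#7 t=1ms: DENY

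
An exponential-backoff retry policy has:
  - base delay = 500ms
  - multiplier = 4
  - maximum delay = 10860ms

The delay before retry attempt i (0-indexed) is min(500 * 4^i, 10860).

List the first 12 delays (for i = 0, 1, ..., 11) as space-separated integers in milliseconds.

Answer: 500 2000 8000 10860 10860 10860 10860 10860 10860 10860 10860 10860

Derivation:
Computing each delay:
  i=0: min(500*4^0, 10860) = 500
  i=1: min(500*4^1, 10860) = 2000
  i=2: min(500*4^2, 10860) = 8000
  i=3: min(500*4^3, 10860) = 10860
  i=4: min(500*4^4, 10860) = 10860
  i=5: min(500*4^5, 10860) = 10860
  i=6: min(500*4^6, 10860) = 10860
  i=7: min(500*4^7, 10860) = 10860
  i=8: min(500*4^8, 10860) = 10860
  i=9: min(500*4^9, 10860) = 10860
  i=10: min(500*4^10, 10860) = 10860
  i=11: min(500*4^11, 10860) = 10860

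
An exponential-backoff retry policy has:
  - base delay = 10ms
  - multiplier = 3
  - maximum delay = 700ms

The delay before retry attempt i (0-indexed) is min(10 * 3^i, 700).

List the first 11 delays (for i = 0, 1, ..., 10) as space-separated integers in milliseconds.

Answer: 10 30 90 270 700 700 700 700 700 700 700

Derivation:
Computing each delay:
  i=0: min(10*3^0, 700) = 10
  i=1: min(10*3^1, 700) = 30
  i=2: min(10*3^2, 700) = 90
  i=3: min(10*3^3, 700) = 270
  i=4: min(10*3^4, 700) = 700
  i=5: min(10*3^5, 700) = 700
  i=6: min(10*3^6, 700) = 700
  i=7: min(10*3^7, 700) = 700
  i=8: min(10*3^8, 700) = 700
  i=9: min(10*3^9, 700) = 700
  i=10: min(10*3^10, 700) = 700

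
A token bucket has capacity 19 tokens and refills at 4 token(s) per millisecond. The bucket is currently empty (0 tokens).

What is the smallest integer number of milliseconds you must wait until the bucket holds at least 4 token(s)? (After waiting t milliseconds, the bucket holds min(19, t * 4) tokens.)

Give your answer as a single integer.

Answer: 1

Derivation:
Need t * 4 >= 4, so t >= 4/4.
Smallest integer t = ceil(4/4) = 1.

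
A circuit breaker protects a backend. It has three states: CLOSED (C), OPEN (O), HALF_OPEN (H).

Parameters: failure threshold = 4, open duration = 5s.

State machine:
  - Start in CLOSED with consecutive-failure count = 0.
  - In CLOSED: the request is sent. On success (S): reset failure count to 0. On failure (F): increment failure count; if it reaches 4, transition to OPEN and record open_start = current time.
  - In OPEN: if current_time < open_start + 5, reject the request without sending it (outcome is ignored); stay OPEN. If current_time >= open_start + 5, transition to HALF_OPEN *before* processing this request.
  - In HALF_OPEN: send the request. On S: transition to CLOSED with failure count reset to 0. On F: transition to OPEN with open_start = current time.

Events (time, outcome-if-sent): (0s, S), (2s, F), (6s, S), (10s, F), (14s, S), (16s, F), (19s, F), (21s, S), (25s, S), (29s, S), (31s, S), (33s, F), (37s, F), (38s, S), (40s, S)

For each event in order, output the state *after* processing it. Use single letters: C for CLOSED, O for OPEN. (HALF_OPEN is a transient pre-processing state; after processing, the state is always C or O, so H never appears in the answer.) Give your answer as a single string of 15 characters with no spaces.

State after each event:
  event#1 t=0s outcome=S: state=CLOSED
  event#2 t=2s outcome=F: state=CLOSED
  event#3 t=6s outcome=S: state=CLOSED
  event#4 t=10s outcome=F: state=CLOSED
  event#5 t=14s outcome=S: state=CLOSED
  event#6 t=16s outcome=F: state=CLOSED
  event#7 t=19s outcome=F: state=CLOSED
  event#8 t=21s outcome=S: state=CLOSED
  event#9 t=25s outcome=S: state=CLOSED
  event#10 t=29s outcome=S: state=CLOSED
  event#11 t=31s outcome=S: state=CLOSED
  event#12 t=33s outcome=F: state=CLOSED
  event#13 t=37s outcome=F: state=CLOSED
  event#14 t=38s outcome=S: state=CLOSED
  event#15 t=40s outcome=S: state=CLOSED

Answer: CCCCCCCCCCCCCCC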